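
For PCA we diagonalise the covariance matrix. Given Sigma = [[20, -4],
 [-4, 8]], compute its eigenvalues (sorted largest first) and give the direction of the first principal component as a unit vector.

Step 1 — characteristic polynomial of 2×2 Sigma:
  det(Sigma - λI) = λ² - trace · λ + det = 0.
  trace = 20 + 8 = 28, det = 20·8 - (-4)² = 144.
Step 2 — discriminant:
  Δ = trace² - 4·det = 784 - 576 = 208.
Step 3 — eigenvalues:
  λ = (trace ± √Δ)/2 = (28 ± 14.4222)/2,
  λ_1 = 21.2111,  λ_2 = 6.7889.

Step 4 — unit eigenvector for λ_1: solve (Sigma - λ_1 I)v = 0. First row:
  (20 - 21.2111)·v_x + (-4)·v_y = 0, i.e. (-1.2111)·v_x + (-4)·v_y = 0,
  so v ∝ (b, λ_1 - a) = (-4, 1.2111); multiply by -1 so the first entry is positive: u = (4, -1.2111).
  ||u|| = √((4)² + (-1.2111)²) = √(17.4668) ≈ 4.1793,
  v_1 = u/||u|| ≈ (0.9571, -0.2898) (||v_1|| = 1).

λ_1 = 21.2111,  λ_2 = 6.7889;  v_1 ≈ (0.9571, -0.2898)


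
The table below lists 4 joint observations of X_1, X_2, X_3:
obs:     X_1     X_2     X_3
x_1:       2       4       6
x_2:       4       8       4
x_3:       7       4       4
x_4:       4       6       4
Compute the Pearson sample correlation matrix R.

Step 1 — column means:
  mean(X_1) = (2 + 4 + 7 + 4) / 4 = 17/4 = 4.25
  mean(X_2) = (4 + 8 + 4 + 6) / 4 = 22/4 = 5.5
  mean(X_3) = (6 + 4 + 4 + 4) / 4 = 18/4 = 4.5

Step 2 — sample variances and covariances s[i,j] = (1/(n-1)) · Σ_k (x_{k,i} - mean_i) · (x_{k,j} - mean_j), with n-1 = 3:
  s[X_1,X_1] = ((-2.25)·(-2.25) + (-0.25)·(-0.25) + (2.75)·(2.75) + (-0.25)·(-0.25)) / 3 = 12.75/3 = 4.25
  s[X_1,X_2] = ((-2.25)·(-1.5) + (-0.25)·(2.5) + (2.75)·(-1.5) + (-0.25)·(0.5)) / 3 = -1.5/3 = -0.5
  s[X_1,X_3] = ((-2.25)·(1.5) + (-0.25)·(-0.5) + (2.75)·(-0.5) + (-0.25)·(-0.5)) / 3 = -4.5/3 = -1.5
  s[X_2,X_2] = ((-1.5)·(-1.5) + (2.5)·(2.5) + (-1.5)·(-1.5) + (0.5)·(0.5)) / 3 = 11/3 = 3.6667
  s[X_2,X_3] = ((-1.5)·(1.5) + (2.5)·(-0.5) + (-1.5)·(-0.5) + (0.5)·(-0.5)) / 3 = -3/3 = -1
  s[X_3,X_3] = ((1.5)·(1.5) + (-0.5)·(-0.5) + (-0.5)·(-0.5) + (-0.5)·(-0.5)) / 3 = 3/3 = 1
  Sample standard deviations s_i = √(s[i,i]):
  s(X_1) = √(4.25) = 2.0616
  s(X_2) = √(3.6667) = 1.9149
  s(X_3) = √(1) = 1

Step 3 — r_{ij} = s_{ij} / (s_i · s_j):
  r[X_1,X_1] = 1 (diagonal).
  r[X_1,X_2] = -0.5 / (2.0616 · 1.9149) = -0.5 / 3.9476 = -0.1267
  r[X_1,X_3] = -1.5 / (2.0616 · 1) = -1.5 / 2.0616 = -0.7276
  r[X_2,X_2] = 1 (diagonal).
  r[X_2,X_3] = -1 / (1.9149 · 1) = -1 / 1.9149 = -0.5222
  r[X_3,X_3] = 1 (diagonal).

R is symmetric with unit diagonal. Assembling:

R = [[1, -0.1267, -0.7276],
 [-0.1267, 1, -0.5222],
 [-0.7276, -0.5222, 1]]


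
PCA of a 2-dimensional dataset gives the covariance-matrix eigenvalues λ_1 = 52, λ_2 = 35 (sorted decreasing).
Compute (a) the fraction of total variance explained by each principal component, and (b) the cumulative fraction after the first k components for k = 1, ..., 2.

Step 1 — total variance = trace(Sigma) = Σ λ_i = 52 + 35 = 87.

Step 2 — fraction explained by component i = λ_i / Σ λ:
  PC1: 52/87 = 0.5977
  PC2: 35/87 = 0.4023

Step 3 — cumulative fraction after k components = (λ_1 + ... + λ_k) / Σ λ:
  k = 1: 52/87 = 0.5977
  k = 2: (52 + 35)/87 = 87/87 = 1

Summary (fraction, with percent):

explained: PC1 0.5977 (59.77%), PC2 0.4023 (40.23%);  cumulative: 0.5977, 1


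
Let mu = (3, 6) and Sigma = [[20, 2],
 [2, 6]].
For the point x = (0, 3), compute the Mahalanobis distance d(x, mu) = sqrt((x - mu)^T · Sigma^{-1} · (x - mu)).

Step 1 — centre the observation: (x - mu) = (-3, -3).

Step 2 — invert Sigma. det(Sigma) = 20·6 - (2)² = 116.
  Sigma^{-1} = (1/det) · [[d, -b], [-b, a]] = [[0.0517, -0.0172],
 [-0.0172, 0.1724]].

Step 3 — form the quadratic (x - mu)^T · Sigma^{-1} · (x - mu):
  Sigma^{-1} · (x - mu) = (-0.1034, -0.4655).
  (x - mu)^T · [Sigma^{-1} · (x - mu)] = (-3)·(-0.1034) + (-3)·(-0.4655) = 1.7069.

Step 4 — take square root: d = √(1.7069) ≈ 1.3065.

d(x, mu) = √(1.7069) ≈ 1.3065


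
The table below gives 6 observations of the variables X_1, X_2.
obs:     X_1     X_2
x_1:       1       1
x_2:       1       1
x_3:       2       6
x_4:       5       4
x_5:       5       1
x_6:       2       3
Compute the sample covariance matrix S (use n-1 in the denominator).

Step 1 — column means:
  mean(X_1) = (1 + 1 + 2 + 5 + 5 + 2) / 6 = 16/6 = 2.6667
  mean(X_2) = (1 + 1 + 6 + 4 + 1 + 3) / 6 = 16/6 = 2.6667

Step 2 — sample covariance S[i,j] = (1/(n-1)) · Σ_k (x_{k,i} - mean_i) · (x_{k,j} - mean_j), with n-1 = 5.
  S[X_1,X_1] = ((-1.6667)·(-1.6667) + (-1.6667)·(-1.6667) + (-0.6667)·(-0.6667) + (2.3333)·(2.3333) + (2.3333)·(2.3333) + (-0.6667)·(-0.6667)) / 5 = 17.3333/5 = 3.4667
  S[X_1,X_2] = ((-1.6667)·(-1.6667) + (-1.6667)·(-1.6667) + (-0.6667)·(3.3333) + (2.3333)·(1.3333) + (2.3333)·(-1.6667) + (-0.6667)·(0.3333)) / 5 = 2.3333/5 = 0.4667
  S[X_2,X_2] = ((-1.6667)·(-1.6667) + (-1.6667)·(-1.6667) + (3.3333)·(3.3333) + (1.3333)·(1.3333) + (-1.6667)·(-1.6667) + (0.3333)·(0.3333)) / 5 = 21.3333/5 = 4.2667

S is symmetric (S[j,i] = S[i,j]). Assembling:

S = [[3.4667, 0.4667],
 [0.4667, 4.2667]]


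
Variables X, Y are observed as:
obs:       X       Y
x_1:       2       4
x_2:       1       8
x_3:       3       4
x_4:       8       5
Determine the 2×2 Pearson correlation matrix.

Step 1 — column means:
  mean(X) = (2 + 1 + 3 + 8) / 4 = 14/4 = 3.5
  mean(Y) = (4 + 8 + 4 + 5) / 4 = 21/4 = 5.25

Step 2 — sample variances and covariances s[i,j] = (1/(n-1)) · Σ_k (x_{k,i} - mean_i) · (x_{k,j} - mean_j), with n-1 = 3:
  s[X,X] = ((-1.5)·(-1.5) + (-2.5)·(-2.5) + (-0.5)·(-0.5) + (4.5)·(4.5)) / 3 = 29/3 = 9.6667
  s[X,Y] = ((-1.5)·(-1.25) + (-2.5)·(2.75) + (-0.5)·(-1.25) + (4.5)·(-0.25)) / 3 = -5.5/3 = -1.8333
  s[Y,Y] = ((-1.25)·(-1.25) + (2.75)·(2.75) + (-1.25)·(-1.25) + (-0.25)·(-0.25)) / 3 = 10.75/3 = 3.5833
  Sample standard deviations s_i = √(s[i,i]):
  s(X) = √(9.6667) = 3.1091
  s(Y) = √(3.5833) = 1.893

Step 3 — r_{ij} = s_{ij} / (s_i · s_j):
  r[X,X] = 1 (diagonal).
  r[X,Y] = -1.8333 / (3.1091 · 1.893) = -1.8333 / 5.8855 = -0.3115
  r[Y,Y] = 1 (diagonal).

R is symmetric with unit diagonal. Assembling:

R = [[1, -0.3115],
 [-0.3115, 1]]


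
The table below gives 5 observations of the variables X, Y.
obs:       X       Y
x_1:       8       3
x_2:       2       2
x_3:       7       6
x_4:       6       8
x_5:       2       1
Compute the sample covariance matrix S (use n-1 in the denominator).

Step 1 — column means:
  mean(X) = (8 + 2 + 7 + 6 + 2) / 5 = 25/5 = 5
  mean(Y) = (3 + 2 + 6 + 8 + 1) / 5 = 20/5 = 4

Step 2 — sample covariance S[i,j] = (1/(n-1)) · Σ_k (x_{k,i} - mean_i) · (x_{k,j} - mean_j), with n-1 = 4.
  S[X,X] = ((3)·(3) + (-3)·(-3) + (2)·(2) + (1)·(1) + (-3)·(-3)) / 4 = 32/4 = 8
  S[X,Y] = ((3)·(-1) + (-3)·(-2) + (2)·(2) + (1)·(4) + (-3)·(-3)) / 4 = 20/4 = 5
  S[Y,Y] = ((-1)·(-1) + (-2)·(-2) + (2)·(2) + (4)·(4) + (-3)·(-3)) / 4 = 34/4 = 8.5

S is symmetric (S[j,i] = S[i,j]). Assembling:

S = [[8, 5],
 [5, 8.5]]


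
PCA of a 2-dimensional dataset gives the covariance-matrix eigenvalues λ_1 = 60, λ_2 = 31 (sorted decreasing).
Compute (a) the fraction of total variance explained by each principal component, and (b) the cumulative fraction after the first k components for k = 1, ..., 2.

Step 1 — total variance = trace(Sigma) = Σ λ_i = 60 + 31 = 91.

Step 2 — fraction explained by component i = λ_i / Σ λ:
  PC1: 60/91 = 0.6593
  PC2: 31/91 = 0.3407

Step 3 — cumulative fraction after k components = (λ_1 + ... + λ_k) / Σ λ:
  k = 1: 60/91 = 0.6593
  k = 2: (60 + 31)/91 = 91/91 = 1

Summary (fraction, with percent):

explained: PC1 0.6593 (65.93%), PC2 0.3407 (34.07%);  cumulative: 0.6593, 1


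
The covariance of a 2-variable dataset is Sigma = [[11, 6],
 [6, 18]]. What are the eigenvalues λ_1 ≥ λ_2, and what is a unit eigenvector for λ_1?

Step 1 — characteristic polynomial of 2×2 Sigma:
  det(Sigma - λI) = λ² - trace · λ + det = 0.
  trace = 11 + 18 = 29, det = 11·18 - (6)² = 162.
Step 2 — discriminant:
  Δ = trace² - 4·det = 841 - 648 = 193.
Step 3 — eigenvalues:
  λ = (trace ± √Δ)/2 = (29 ± 13.8924)/2,
  λ_1 = 21.4462,  λ_2 = 7.5538.

Step 4 — unit eigenvector for λ_1: solve (Sigma - λ_1 I)v = 0. First row:
  (11 - 21.4462)·v_x + (6)·v_y = 0, i.e. (-10.4462)·v_x + (6)·v_y = 0,
  so v ∝ (b, λ_1 - a) = (6, 10.4462) = u.
  ||u|| = √((6)² + (10.4462)²) = √(145.1236) ≈ 12.0467,
  v_1 = u/||u|| ≈ (0.4981, 0.8671) (||v_1|| = 1).

λ_1 = 21.4462,  λ_2 = 7.5538;  v_1 ≈ (0.4981, 0.8671)


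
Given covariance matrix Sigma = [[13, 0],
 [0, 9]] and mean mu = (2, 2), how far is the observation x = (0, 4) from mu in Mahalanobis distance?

Step 1 — centre the observation: (x - mu) = (-2, 2).

Step 2 — invert Sigma. det(Sigma) = 13·9 - (0)² = 117.
  Sigma^{-1} = (1/det) · [[d, -b], [-b, a]] = [[0.0769, 0],
 [0, 0.1111]].

Step 3 — form the quadratic (x - mu)^T · Sigma^{-1} · (x - mu):
  Sigma^{-1} · (x - mu) = (-0.1538, 0.2222).
  (x - mu)^T · [Sigma^{-1} · (x - mu)] = (-2)·(-0.1538) + (2)·(0.2222) = 0.7521.

Step 4 — take square root: d = √(0.7521) ≈ 0.8673.

d(x, mu) = √(0.7521) ≈ 0.8673


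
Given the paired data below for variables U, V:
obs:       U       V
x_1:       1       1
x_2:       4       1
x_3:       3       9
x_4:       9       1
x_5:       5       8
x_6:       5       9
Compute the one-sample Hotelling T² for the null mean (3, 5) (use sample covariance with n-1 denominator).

Step 1 — sample mean vector:
  mean(U) = (1 + 4 + 3 + 9 + 5 + 5) / 6 = 27/6 = 4.5
  mean(V) = (1 + 1 + 9 + 1 + 8 + 9) / 6 = 29/6 = 4.8333
  x̄ = (4.5, 4.8333),  deviation x̄ - mu_0 = (4.5, 4.8333) - (3, 5) = (1.5, -0.1667).

Step 2 — sample covariance matrix, S[i,j] = (1/(n-1)) · Σ_k (x_{k,i} - mean_i) · (x_{k,j} - mean_j), divisor n-1 = 5:
  S[U,U] = ((-3.5)·(-3.5) + (-0.5)·(-0.5) + (-1.5)·(-1.5) + (4.5)·(4.5) + (0.5)·(0.5) + (0.5)·(0.5)) / 5 = 35.5/5 = 7.1
  S[U,V] = ((-3.5)·(-3.8333) + (-0.5)·(-3.8333) + (-1.5)·(4.1667) + (4.5)·(-3.8333) + (0.5)·(3.1667) + (0.5)·(4.1667)) / 5 = -4.5/5 = -0.9
  S[V,V] = ((-3.8333)·(-3.8333) + (-3.8333)·(-3.8333) + (4.1667)·(4.1667) + (-3.8333)·(-3.8333) + (3.1667)·(3.1667) + (4.1667)·(4.1667)) / 5 = 88.8333/5 = 17.7667
  S = [[7.1, -0.9],
 [-0.9, 17.7667]].

Step 3 — invert S. det(S) = 7.1·17.7667 - (-0.9)² = 125.3333.
  S^{-1} = (1/det) · [[d, -b], [-b, a]] = [[0.1418, 0.0072],
 [0.0072, 0.0566]].

Step 4 — quadratic form (x̄ - mu_0)^T · S^{-1} · (x̄ - mu_0):
  S^{-1} · (x̄ - mu_0) = (0.2114, 0.0013),
  (x̄ - mu_0)^T · [...] = (1.5)·(0.2114) + (-0.1667)·(0.0013) = 0.3169.

Step 5 — scale by n: T² = 6 · 0.3169 = 1.9016.

T² ≈ 1.9016


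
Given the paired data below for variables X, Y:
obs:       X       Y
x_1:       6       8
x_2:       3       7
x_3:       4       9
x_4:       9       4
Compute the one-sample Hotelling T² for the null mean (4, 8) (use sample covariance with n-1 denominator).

Step 1 — sample mean vector:
  mean(X) = (6 + 3 + 4 + 9) / 4 = 22/4 = 5.5
  mean(Y) = (8 + 7 + 9 + 4) / 4 = 28/4 = 7
  x̄ = (5.5, 7),  deviation x̄ - mu_0 = (5.5, 7) - (4, 8) = (1.5, -1).

Step 2 — sample covariance matrix, S[i,j] = (1/(n-1)) · Σ_k (x_{k,i} - mean_i) · (x_{k,j} - mean_j), divisor n-1 = 3:
  S[X,X] = ((0.5)·(0.5) + (-2.5)·(-2.5) + (-1.5)·(-1.5) + (3.5)·(3.5)) / 3 = 21/3 = 7
  S[X,Y] = ((0.5)·(1) + (-2.5)·(0) + (-1.5)·(2) + (3.5)·(-3)) / 3 = -13/3 = -4.3333
  S[Y,Y] = ((1)·(1) + (0)·(0) + (2)·(2) + (-3)·(-3)) / 3 = 14/3 = 4.6667
  S = [[7, -4.3333],
 [-4.3333, 4.6667]].

Step 3 — invert S. det(S) = 7·4.6667 - (-4.3333)² = 13.8889.
  S^{-1} = (1/det) · [[d, -b], [-b, a]] = [[0.336, 0.312],
 [0.312, 0.504]].

Step 4 — quadratic form (x̄ - mu_0)^T · S^{-1} · (x̄ - mu_0):
  S^{-1} · (x̄ - mu_0) = (0.192, -0.036),
  (x̄ - mu_0)^T · [...] = (1.5)·(0.192) + (-1)·(-0.036) = 0.324.

Step 5 — scale by n: T² = 4 · 0.324 = 1.296.

T² ≈ 1.296


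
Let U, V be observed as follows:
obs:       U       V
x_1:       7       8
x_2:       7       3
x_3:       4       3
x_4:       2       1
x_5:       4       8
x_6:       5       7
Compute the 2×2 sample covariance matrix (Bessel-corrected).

Step 1 — column means:
  mean(U) = (7 + 7 + 4 + 2 + 4 + 5) / 6 = 29/6 = 4.8333
  mean(V) = (8 + 3 + 3 + 1 + 8 + 7) / 6 = 30/6 = 5

Step 2 — sample covariance S[i,j] = (1/(n-1)) · Σ_k (x_{k,i} - mean_i) · (x_{k,j} - mean_j), with n-1 = 5.
  S[U,U] = ((2.1667)·(2.1667) + (2.1667)·(2.1667) + (-0.8333)·(-0.8333) + (-2.8333)·(-2.8333) + (-0.8333)·(-0.8333) + (0.1667)·(0.1667)) / 5 = 18.8333/5 = 3.7667
  S[U,V] = ((2.1667)·(3) + (2.1667)·(-2) + (-0.8333)·(-2) + (-2.8333)·(-4) + (-0.8333)·(3) + (0.1667)·(2)) / 5 = 13/5 = 2.6
  S[V,V] = ((3)·(3) + (-2)·(-2) + (-2)·(-2) + (-4)·(-4) + (3)·(3) + (2)·(2)) / 5 = 46/5 = 9.2

S is symmetric (S[j,i] = S[i,j]). Assembling:

S = [[3.7667, 2.6],
 [2.6, 9.2]]


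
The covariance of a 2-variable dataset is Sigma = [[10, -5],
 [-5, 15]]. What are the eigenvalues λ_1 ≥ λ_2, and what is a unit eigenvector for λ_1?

Step 1 — characteristic polynomial of 2×2 Sigma:
  det(Sigma - λI) = λ² - trace · λ + det = 0.
  trace = 10 + 15 = 25, det = 10·15 - (-5)² = 125.
Step 2 — discriminant:
  Δ = trace² - 4·det = 625 - 500 = 125.
Step 3 — eigenvalues:
  λ = (trace ± √Δ)/2 = (25 ± 11.1803)/2,
  λ_1 = 18.0902,  λ_2 = 6.9098.

Step 4 — unit eigenvector for λ_1: solve (Sigma - λ_1 I)v = 0. First row:
  (10 - 18.0902)·v_x + (-5)·v_y = 0, i.e. (-8.0902)·v_x + (-5)·v_y = 0,
  so v ∝ (b, λ_1 - a) = (-5, 8.0902); multiply by -1 so the first entry is positive: u = (5, -8.0902).
  ||u|| = √((5)² + (-8.0902)²) = √(90.4508) ≈ 9.5106,
  v_1 = u/||u|| ≈ (0.5257, -0.8507) (||v_1|| = 1).

λ_1 = 18.0902,  λ_2 = 6.9098;  v_1 ≈ (0.5257, -0.8507)


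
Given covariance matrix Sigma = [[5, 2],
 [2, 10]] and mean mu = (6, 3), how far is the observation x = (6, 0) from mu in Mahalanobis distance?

Step 1 — centre the observation: (x - mu) = (0, -3).

Step 2 — invert Sigma. det(Sigma) = 5·10 - (2)² = 46.
  Sigma^{-1} = (1/det) · [[d, -b], [-b, a]] = [[0.2174, -0.0435],
 [-0.0435, 0.1087]].

Step 3 — form the quadratic (x - mu)^T · Sigma^{-1} · (x - mu):
  Sigma^{-1} · (x - mu) = (0.1304, -0.3261).
  (x - mu)^T · [Sigma^{-1} · (x - mu)] = (0)·(0.1304) + (-3)·(-0.3261) = 0.9783.

Step 4 — take square root: d = √(0.9783) ≈ 0.9891.

d(x, mu) = √(0.9783) ≈ 0.9891


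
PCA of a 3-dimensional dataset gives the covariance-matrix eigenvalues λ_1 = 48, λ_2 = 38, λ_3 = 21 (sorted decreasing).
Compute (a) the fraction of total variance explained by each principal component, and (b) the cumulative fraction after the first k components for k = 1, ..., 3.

Step 1 — total variance = trace(Sigma) = Σ λ_i = 48 + 38 + 21 = 107.

Step 2 — fraction explained by component i = λ_i / Σ λ:
  PC1: 48/107 = 0.4486
  PC2: 38/107 = 0.3551
  PC3: 21/107 = 0.1963

Step 3 — cumulative fraction after k components = (λ_1 + ... + λ_k) / Σ λ:
  k = 1: 48/107 = 0.4486
  k = 2: (48 + 38)/107 = 86/107 = 0.8037
  k = 3: (48 + 38 + 21)/107 = 107/107 = 1

Summary (fraction, with percent):

explained: PC1 0.4486 (44.86%), PC2 0.3551 (35.51%), PC3 0.1963 (19.63%);  cumulative: 0.4486, 0.8037, 1


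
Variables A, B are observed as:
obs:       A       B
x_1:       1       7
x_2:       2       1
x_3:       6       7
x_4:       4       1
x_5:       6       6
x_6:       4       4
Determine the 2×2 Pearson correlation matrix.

Step 1 — column means:
  mean(A) = (1 + 2 + 6 + 4 + 6 + 4) / 6 = 23/6 = 3.8333
  mean(B) = (7 + 1 + 7 + 1 + 6 + 4) / 6 = 26/6 = 4.3333

Step 2 — sample variances and covariances s[i,j] = (1/(n-1)) · Σ_k (x_{k,i} - mean_i) · (x_{k,j} - mean_j), with n-1 = 5:
  s[A,A] = ((-2.8333)·(-2.8333) + (-1.8333)·(-1.8333) + (2.1667)·(2.1667) + (0.1667)·(0.1667) + (2.1667)·(2.1667) + (0.1667)·(0.1667)) / 5 = 20.8333/5 = 4.1667
  s[A,B] = ((-2.8333)·(2.6667) + (-1.8333)·(-3.3333) + (2.1667)·(2.6667) + (0.1667)·(-3.3333) + (2.1667)·(1.6667) + (0.1667)·(-0.3333)) / 5 = 7.3333/5 = 1.4667
  s[B,B] = ((2.6667)·(2.6667) + (-3.3333)·(-3.3333) + (2.6667)·(2.6667) + (-3.3333)·(-3.3333) + (1.6667)·(1.6667) + (-0.3333)·(-0.3333)) / 5 = 39.3333/5 = 7.8667
  Sample standard deviations s_i = √(s[i,i]):
  s(A) = √(4.1667) = 2.0412
  s(B) = √(7.8667) = 2.8048

Step 3 — r_{ij} = s_{ij} / (s_i · s_j):
  r[A,A] = 1 (diagonal).
  r[A,B] = 1.4667 / (2.0412 · 2.8048) = 1.4667 / 5.7252 = 0.2562
  r[B,B] = 1 (diagonal).

R is symmetric with unit diagonal. Assembling:

R = [[1, 0.2562],
 [0.2562, 1]]


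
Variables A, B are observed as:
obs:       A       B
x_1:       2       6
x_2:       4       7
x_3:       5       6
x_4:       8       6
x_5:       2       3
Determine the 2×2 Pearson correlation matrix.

Step 1 — column means:
  mean(A) = (2 + 4 + 5 + 8 + 2) / 5 = 21/5 = 4.2
  mean(B) = (6 + 7 + 6 + 6 + 3) / 5 = 28/5 = 5.6

Step 2 — sample variances and covariances s[i,j] = (1/(n-1)) · Σ_k (x_{k,i} - mean_i) · (x_{k,j} - mean_j), with n-1 = 4:
  s[A,A] = ((-2.2)·(-2.2) + (-0.2)·(-0.2) + (0.8)·(0.8) + (3.8)·(3.8) + (-2.2)·(-2.2)) / 4 = 24.8/4 = 6.2
  s[A,B] = ((-2.2)·(0.4) + (-0.2)·(1.4) + (0.8)·(0.4) + (3.8)·(0.4) + (-2.2)·(-2.6)) / 4 = 6.4/4 = 1.6
  s[B,B] = ((0.4)·(0.4) + (1.4)·(1.4) + (0.4)·(0.4) + (0.4)·(0.4) + (-2.6)·(-2.6)) / 4 = 9.2/4 = 2.3
  Sample standard deviations s_i = √(s[i,i]):
  s(A) = √(6.2) = 2.49
  s(B) = √(2.3) = 1.5166

Step 3 — r_{ij} = s_{ij} / (s_i · s_j):
  r[A,A] = 1 (diagonal).
  r[A,B] = 1.6 / (2.49 · 1.5166) = 1.6 / 3.7762 = 0.4237
  r[B,B] = 1 (diagonal).

R is symmetric with unit diagonal. Assembling:

R = [[1, 0.4237],
 [0.4237, 1]]


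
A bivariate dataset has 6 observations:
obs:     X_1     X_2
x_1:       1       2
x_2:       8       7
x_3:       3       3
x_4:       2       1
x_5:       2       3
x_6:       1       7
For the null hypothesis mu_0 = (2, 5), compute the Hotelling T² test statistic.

Step 1 — sample mean vector:
  mean(X_1) = (1 + 8 + 3 + 2 + 2 + 1) / 6 = 17/6 = 2.8333
  mean(X_2) = (2 + 7 + 3 + 1 + 3 + 7) / 6 = 23/6 = 3.8333
  x̄ = (2.8333, 3.8333),  deviation x̄ - mu_0 = (2.8333, 3.8333) - (2, 5) = (0.8333, -1.1667).

Step 2 — sample covariance matrix, S[i,j] = (1/(n-1)) · Σ_k (x_{k,i} - mean_i) · (x_{k,j} - mean_j), divisor n-1 = 5:
  S[X_1,X_1] = ((-1.8333)·(-1.8333) + (5.1667)·(5.1667) + (0.1667)·(0.1667) + (-0.8333)·(-0.8333) + (-0.8333)·(-0.8333) + (-1.8333)·(-1.8333)) / 5 = 34.8333/5 = 6.9667
  S[X_1,X_2] = ((-1.8333)·(-1.8333) + (5.1667)·(3.1667) + (0.1667)·(-0.8333) + (-0.8333)·(-2.8333) + (-0.8333)·(-0.8333) + (-1.8333)·(3.1667)) / 5 = 16.8333/5 = 3.3667
  S[X_2,X_2] = ((-1.8333)·(-1.8333) + (3.1667)·(3.1667) + (-0.8333)·(-0.8333) + (-2.8333)·(-2.8333) + (-0.8333)·(-0.8333) + (3.1667)·(3.1667)) / 5 = 32.8333/5 = 6.5667
  S = [[6.9667, 3.3667],
 [3.3667, 6.5667]].

Step 3 — invert S. det(S) = 6.9667·6.5667 - (3.3667)² = 34.4133.
  S^{-1} = (1/det) · [[d, -b], [-b, a]] = [[0.1908, -0.0978],
 [-0.0978, 0.2024]].

Step 4 — quadratic form (x̄ - mu_0)^T · S^{-1} · (x̄ - mu_0):
  S^{-1} · (x̄ - mu_0) = (0.2731, -0.3177),
  (x̄ - mu_0)^T · [...] = (0.8333)·(0.2731) + (-1.1667)·(-0.3177) = 0.5983.

Step 5 — scale by n: T² = 6 · 0.5983 = 3.5897.

T² ≈ 3.5897


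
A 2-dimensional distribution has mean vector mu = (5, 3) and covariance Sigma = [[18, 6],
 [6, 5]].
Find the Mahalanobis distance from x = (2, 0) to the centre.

Step 1 — centre the observation: (x - mu) = (-3, -3).

Step 2 — invert Sigma. det(Sigma) = 18·5 - (6)² = 54.
  Sigma^{-1} = (1/det) · [[d, -b], [-b, a]] = [[0.0926, -0.1111],
 [-0.1111, 0.3333]].

Step 3 — form the quadratic (x - mu)^T · Sigma^{-1} · (x - mu):
  Sigma^{-1} · (x - mu) = (0.0556, -0.6667).
  (x - mu)^T · [Sigma^{-1} · (x - mu)] = (-3)·(0.0556) + (-3)·(-0.6667) = 1.8333.

Step 4 — take square root: d = √(1.8333) ≈ 1.354.

d(x, mu) = √(1.8333) ≈ 1.354


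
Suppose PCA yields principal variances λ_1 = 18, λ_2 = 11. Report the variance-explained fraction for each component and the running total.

Step 1 — total variance = trace(Sigma) = Σ λ_i = 18 + 11 = 29.

Step 2 — fraction explained by component i = λ_i / Σ λ:
  PC1: 18/29 = 0.6207
  PC2: 11/29 = 0.3793

Step 3 — cumulative fraction after k components = (λ_1 + ... + λ_k) / Σ λ:
  k = 1: 18/29 = 0.6207
  k = 2: (18 + 11)/29 = 29/29 = 1

Summary (fraction, with percent):

explained: PC1 0.6207 (62.07%), PC2 0.3793 (37.93%);  cumulative: 0.6207, 1


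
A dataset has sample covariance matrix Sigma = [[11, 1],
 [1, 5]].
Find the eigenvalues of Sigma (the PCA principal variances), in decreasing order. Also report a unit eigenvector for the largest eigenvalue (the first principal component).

Step 1 — characteristic polynomial of 2×2 Sigma:
  det(Sigma - λI) = λ² - trace · λ + det = 0.
  trace = 11 + 5 = 16, det = 11·5 - (1)² = 54.
Step 2 — discriminant:
  Δ = trace² - 4·det = 256 - 216 = 40.
Step 3 — eigenvalues:
  λ = (trace ± √Δ)/2 = (16 ± 6.3246)/2,
  λ_1 = 11.1623,  λ_2 = 4.8377.

Step 4 — unit eigenvector for λ_1: solve (Sigma - λ_1 I)v = 0. First row:
  (11 - 11.1623)·v_x + (1)·v_y = 0, i.e. (-0.1623)·v_x + (1)·v_y = 0,
  so v ∝ (b, λ_1 - a) = (1, 0.1623) = u.
  ||u|| = √((1)² + (0.1623)²) = √(1.0263) ≈ 1.0131,
  v_1 = u/||u|| ≈ (0.9871, 0.1602) (||v_1|| = 1).

λ_1 = 11.1623,  λ_2 = 4.8377;  v_1 ≈ (0.9871, 0.1602)


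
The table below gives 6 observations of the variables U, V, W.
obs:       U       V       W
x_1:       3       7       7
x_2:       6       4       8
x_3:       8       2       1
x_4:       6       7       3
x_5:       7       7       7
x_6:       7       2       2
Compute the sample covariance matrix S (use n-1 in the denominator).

Step 1 — column means:
  mean(U) = (3 + 6 + 8 + 6 + 7 + 7) / 6 = 37/6 = 6.1667
  mean(V) = (7 + 4 + 2 + 7 + 7 + 2) / 6 = 29/6 = 4.8333
  mean(W) = (7 + 8 + 1 + 3 + 7 + 2) / 6 = 28/6 = 4.6667

Step 2 — sample covariance S[i,j] = (1/(n-1)) · Σ_k (x_{k,i} - mean_i) · (x_{k,j} - mean_j), with n-1 = 5.
  S[U,U] = ((-3.1667)·(-3.1667) + (-0.1667)·(-0.1667) + (1.8333)·(1.8333) + (-0.1667)·(-0.1667) + (0.8333)·(0.8333) + (0.8333)·(0.8333)) / 5 = 14.8333/5 = 2.9667
  S[U,V] = ((-3.1667)·(2.1667) + (-0.1667)·(-0.8333) + (1.8333)·(-2.8333) + (-0.1667)·(2.1667) + (0.8333)·(2.1667) + (0.8333)·(-2.8333)) / 5 = -12.8333/5 = -2.5667
  S[U,W] = ((-3.1667)·(2.3333) + (-0.1667)·(3.3333) + (1.8333)·(-3.6667) + (-0.1667)·(-1.6667) + (0.8333)·(2.3333) + (0.8333)·(-2.6667)) / 5 = -14.6667/5 = -2.9333
  S[V,V] = ((2.1667)·(2.1667) + (-0.8333)·(-0.8333) + (-2.8333)·(-2.8333) + (2.1667)·(2.1667) + (2.1667)·(2.1667) + (-2.8333)·(-2.8333)) / 5 = 30.8333/5 = 6.1667
  S[V,W] = ((2.1667)·(2.3333) + (-0.8333)·(3.3333) + (-2.8333)·(-3.6667) + (2.1667)·(-1.6667) + (2.1667)·(2.3333) + (-2.8333)·(-2.6667)) / 5 = 21.6667/5 = 4.3333
  S[W,W] = ((2.3333)·(2.3333) + (3.3333)·(3.3333) + (-3.6667)·(-3.6667) + (-1.6667)·(-1.6667) + (2.3333)·(2.3333) + (-2.6667)·(-2.6667)) / 5 = 45.3333/5 = 9.0667

S is symmetric (S[j,i] = S[i,j]). Assembling:

S = [[2.9667, -2.5667, -2.9333],
 [-2.5667, 6.1667, 4.3333],
 [-2.9333, 4.3333, 9.0667]]


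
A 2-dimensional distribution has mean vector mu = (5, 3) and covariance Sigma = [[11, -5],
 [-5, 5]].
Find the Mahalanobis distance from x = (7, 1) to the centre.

Step 1 — centre the observation: (x - mu) = (2, -2).

Step 2 — invert Sigma. det(Sigma) = 11·5 - (-5)² = 30.
  Sigma^{-1} = (1/det) · [[d, -b], [-b, a]] = [[0.1667, 0.1667],
 [0.1667, 0.3667]].

Step 3 — form the quadratic (x - mu)^T · Sigma^{-1} · (x - mu):
  Sigma^{-1} · (x - mu) = (0, -0.4).
  (x - mu)^T · [Sigma^{-1} · (x - mu)] = (2)·(0) + (-2)·(-0.4) = 0.8.

Step 4 — take square root: d = √(0.8) ≈ 0.8944.

d(x, mu) = √(0.8) ≈ 0.8944


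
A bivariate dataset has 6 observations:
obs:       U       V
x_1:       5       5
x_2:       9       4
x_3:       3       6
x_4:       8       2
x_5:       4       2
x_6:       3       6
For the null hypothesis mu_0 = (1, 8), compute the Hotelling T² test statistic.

Step 1 — sample mean vector:
  mean(U) = (5 + 9 + 3 + 8 + 4 + 3) / 6 = 32/6 = 5.3333
  mean(V) = (5 + 4 + 6 + 2 + 2 + 6) / 6 = 25/6 = 4.1667
  x̄ = (5.3333, 4.1667),  deviation x̄ - mu_0 = (5.3333, 4.1667) - (1, 8) = (4.3333, -3.8333).

Step 2 — sample covariance matrix, S[i,j] = (1/(n-1)) · Σ_k (x_{k,i} - mean_i) · (x_{k,j} - mean_j), divisor n-1 = 5:
  S[U,U] = ((-0.3333)·(-0.3333) + (3.6667)·(3.6667) + (-2.3333)·(-2.3333) + (2.6667)·(2.6667) + (-1.3333)·(-1.3333) + (-2.3333)·(-2.3333)) / 5 = 33.3333/5 = 6.6667
  S[U,V] = ((-0.3333)·(0.8333) + (3.6667)·(-0.1667) + (-2.3333)·(1.8333) + (2.6667)·(-2.1667) + (-1.3333)·(-2.1667) + (-2.3333)·(1.8333)) / 5 = -12.3333/5 = -2.4667
  S[V,V] = ((0.8333)·(0.8333) + (-0.1667)·(-0.1667) + (1.8333)·(1.8333) + (-2.1667)·(-2.1667) + (-2.1667)·(-2.1667) + (1.8333)·(1.8333)) / 5 = 16.8333/5 = 3.3667
  S = [[6.6667, -2.4667],
 [-2.4667, 3.3667]].

Step 3 — invert S. det(S) = 6.6667·3.3667 - (-2.4667)² = 16.36.
  S^{-1} = (1/det) · [[d, -b], [-b, a]] = [[0.2058, 0.1508],
 [0.1508, 0.4075]].

Step 4 — quadratic form (x̄ - mu_0)^T · S^{-1} · (x̄ - mu_0):
  S^{-1} · (x̄ - mu_0) = (0.3138, -0.9087),
  (x̄ - mu_0)^T · [...] = (4.3333)·(0.3138) + (-3.8333)·(-0.9087) = 4.8431.

Step 5 — scale by n: T² = 6 · 4.8431 = 29.0587.

T² ≈ 29.0587


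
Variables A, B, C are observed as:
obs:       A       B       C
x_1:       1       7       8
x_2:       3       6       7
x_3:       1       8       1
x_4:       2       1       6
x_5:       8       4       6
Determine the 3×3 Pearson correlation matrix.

Step 1 — column means:
  mean(A) = (1 + 3 + 1 + 2 + 8) / 5 = 15/5 = 3
  mean(B) = (7 + 6 + 8 + 1 + 4) / 5 = 26/5 = 5.2
  mean(C) = (8 + 7 + 1 + 6 + 6) / 5 = 28/5 = 5.6

Step 2 — sample variances and covariances s[i,j] = (1/(n-1)) · Σ_k (x_{k,i} - mean_i) · (x_{k,j} - mean_j), with n-1 = 4:
  s[A,A] = ((-2)·(-2) + (0)·(0) + (-2)·(-2) + (-1)·(-1) + (5)·(5)) / 4 = 34/4 = 8.5
  s[A,B] = ((-2)·(1.8) + (0)·(0.8) + (-2)·(2.8) + (-1)·(-4.2) + (5)·(-1.2)) / 4 = -11/4 = -2.75
  s[A,C] = ((-2)·(2.4) + (0)·(1.4) + (-2)·(-4.6) + (-1)·(0.4) + (5)·(0.4)) / 4 = 6/4 = 1.5
  s[B,B] = ((1.8)·(1.8) + (0.8)·(0.8) + (2.8)·(2.8) + (-4.2)·(-4.2) + (-1.2)·(-1.2)) / 4 = 30.8/4 = 7.7
  s[B,C] = ((1.8)·(2.4) + (0.8)·(1.4) + (2.8)·(-4.6) + (-4.2)·(0.4) + (-1.2)·(0.4)) / 4 = -9.6/4 = -2.4
  s[C,C] = ((2.4)·(2.4) + (1.4)·(1.4) + (-4.6)·(-4.6) + (0.4)·(0.4) + (0.4)·(0.4)) / 4 = 29.2/4 = 7.3
  Sample standard deviations s_i = √(s[i,i]):
  s(A) = √(8.5) = 2.9155
  s(B) = √(7.7) = 2.7749
  s(C) = √(7.3) = 2.7019

Step 3 — r_{ij} = s_{ij} / (s_i · s_j):
  r[A,A] = 1 (diagonal).
  r[A,B] = -2.75 / (2.9155 · 2.7749) = -2.75 / 8.0901 = -0.3399
  r[A,C] = 1.5 / (2.9155 · 2.7019) = 1.5 / 7.8772 = 0.1904
  r[B,B] = 1 (diagonal).
  r[B,C] = -2.4 / (2.7749 · 2.7019) = -2.4 / 7.4973 = -0.3201
  r[C,C] = 1 (diagonal).

R is symmetric with unit diagonal. Assembling:

R = [[1, -0.3399, 0.1904],
 [-0.3399, 1, -0.3201],
 [0.1904, -0.3201, 1]]


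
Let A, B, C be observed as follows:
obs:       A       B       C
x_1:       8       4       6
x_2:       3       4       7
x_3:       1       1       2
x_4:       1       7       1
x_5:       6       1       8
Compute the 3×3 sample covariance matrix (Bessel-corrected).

Step 1 — column means:
  mean(A) = (8 + 3 + 1 + 1 + 6) / 5 = 19/5 = 3.8
  mean(B) = (4 + 4 + 1 + 7 + 1) / 5 = 17/5 = 3.4
  mean(C) = (6 + 7 + 2 + 1 + 8) / 5 = 24/5 = 4.8

Step 2 — sample covariance S[i,j] = (1/(n-1)) · Σ_k (x_{k,i} - mean_i) · (x_{k,j} - mean_j), with n-1 = 4.
  S[A,A] = ((4.2)·(4.2) + (-0.8)·(-0.8) + (-2.8)·(-2.8) + (-2.8)·(-2.8) + (2.2)·(2.2)) / 4 = 38.8/4 = 9.7
  S[A,B] = ((4.2)·(0.6) + (-0.8)·(0.6) + (-2.8)·(-2.4) + (-2.8)·(3.6) + (2.2)·(-2.4)) / 4 = -6.6/4 = -1.65
  S[A,C] = ((4.2)·(1.2) + (-0.8)·(2.2) + (-2.8)·(-2.8) + (-2.8)·(-3.8) + (2.2)·(3.2)) / 4 = 28.8/4 = 7.2
  S[B,B] = ((0.6)·(0.6) + (0.6)·(0.6) + (-2.4)·(-2.4) + (3.6)·(3.6) + (-2.4)·(-2.4)) / 4 = 25.2/4 = 6.3
  S[B,C] = ((0.6)·(1.2) + (0.6)·(2.2) + (-2.4)·(-2.8) + (3.6)·(-3.8) + (-2.4)·(3.2)) / 4 = -12.6/4 = -3.15
  S[C,C] = ((1.2)·(1.2) + (2.2)·(2.2) + (-2.8)·(-2.8) + (-3.8)·(-3.8) + (3.2)·(3.2)) / 4 = 38.8/4 = 9.7

S is symmetric (S[j,i] = S[i,j]). Assembling:

S = [[9.7, -1.65, 7.2],
 [-1.65, 6.3, -3.15],
 [7.2, -3.15, 9.7]]


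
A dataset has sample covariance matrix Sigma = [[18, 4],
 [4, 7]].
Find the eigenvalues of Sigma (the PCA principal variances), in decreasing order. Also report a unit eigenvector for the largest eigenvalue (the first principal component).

Step 1 — characteristic polynomial of 2×2 Sigma:
  det(Sigma - λI) = λ² - trace · λ + det = 0.
  trace = 18 + 7 = 25, det = 18·7 - (4)² = 110.
Step 2 — discriminant:
  Δ = trace² - 4·det = 625 - 440 = 185.
Step 3 — eigenvalues:
  λ = (trace ± √Δ)/2 = (25 ± 13.6015)/2,
  λ_1 = 19.3007,  λ_2 = 5.6993.

Step 4 — unit eigenvector for λ_1: solve (Sigma - λ_1 I)v = 0. First row:
  (18 - 19.3007)·v_x + (4)·v_y = 0, i.e. (-1.3007)·v_x + (4)·v_y = 0,
  so v ∝ (b, λ_1 - a) = (4, 1.3007) = u.
  ||u|| = √((4)² + (1.3007)²) = √(17.6919) ≈ 4.2062,
  v_1 = u/||u|| ≈ (0.951, 0.3092) (||v_1|| = 1).

λ_1 = 19.3007,  λ_2 = 5.6993;  v_1 ≈ (0.951, 0.3092)


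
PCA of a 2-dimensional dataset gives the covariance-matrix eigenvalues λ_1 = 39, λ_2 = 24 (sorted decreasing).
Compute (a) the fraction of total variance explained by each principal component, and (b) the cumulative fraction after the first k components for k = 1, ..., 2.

Step 1 — total variance = trace(Sigma) = Σ λ_i = 39 + 24 = 63.

Step 2 — fraction explained by component i = λ_i / Σ λ:
  PC1: 39/63 = 0.619
  PC2: 24/63 = 0.381

Step 3 — cumulative fraction after k components = (λ_1 + ... + λ_k) / Σ λ:
  k = 1: 39/63 = 0.619
  k = 2: (39 + 24)/63 = 63/63 = 1

Summary (fraction, with percent):

explained: PC1 0.619 (61.9%), PC2 0.381 (38.1%);  cumulative: 0.619, 1


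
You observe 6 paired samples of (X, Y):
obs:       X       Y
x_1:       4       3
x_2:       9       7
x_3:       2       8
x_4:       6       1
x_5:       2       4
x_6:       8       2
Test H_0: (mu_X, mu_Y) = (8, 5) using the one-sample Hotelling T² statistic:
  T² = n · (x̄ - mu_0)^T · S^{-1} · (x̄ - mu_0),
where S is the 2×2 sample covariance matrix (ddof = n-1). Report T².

Step 1 — sample mean vector:
  mean(X) = (4 + 9 + 2 + 6 + 2 + 8) / 6 = 31/6 = 5.1667
  mean(Y) = (3 + 7 + 8 + 1 + 4 + 2) / 6 = 25/6 = 4.1667
  x̄ = (5.1667, 4.1667),  deviation x̄ - mu_0 = (5.1667, 4.1667) - (8, 5) = (-2.8333, -0.8333).

Step 2 — sample covariance matrix, S[i,j] = (1/(n-1)) · Σ_k (x_{k,i} - mean_i) · (x_{k,j} - mean_j), divisor n-1 = 5:
  S[X,X] = ((-1.1667)·(-1.1667) + (3.8333)·(3.8333) + (-3.1667)·(-3.1667) + (0.8333)·(0.8333) + (-3.1667)·(-3.1667) + (2.8333)·(2.8333)) / 5 = 44.8333/5 = 8.9667
  S[X,Y] = ((-1.1667)·(-1.1667) + (3.8333)·(2.8333) + (-3.1667)·(3.8333) + (0.8333)·(-3.1667) + (-3.1667)·(-0.1667) + (2.8333)·(-2.1667)) / 5 = -8.1667/5 = -1.6333
  S[Y,Y] = ((-1.1667)·(-1.1667) + (2.8333)·(2.8333) + (3.8333)·(3.8333) + (-3.1667)·(-3.1667) + (-0.1667)·(-0.1667) + (-2.1667)·(-2.1667)) / 5 = 38.8333/5 = 7.7667
  S = [[8.9667, -1.6333],
 [-1.6333, 7.7667]].

Step 3 — invert S. det(S) = 8.9667·7.7667 - (-1.6333)² = 66.9733.
  S^{-1} = (1/det) · [[d, -b], [-b, a]] = [[0.116, 0.0244],
 [0.0244, 0.1339]].

Step 4 — quadratic form (x̄ - mu_0)^T · S^{-1} · (x̄ - mu_0):
  S^{-1} · (x̄ - mu_0) = (-0.3489, -0.1807),
  (x̄ - mu_0)^T · [...] = (-2.8333)·(-0.3489) + (-0.8333)·(-0.1807) = 1.1391.

Step 5 — scale by n: T² = 6 · 1.1391 = 6.8346.

T² ≈ 6.8346


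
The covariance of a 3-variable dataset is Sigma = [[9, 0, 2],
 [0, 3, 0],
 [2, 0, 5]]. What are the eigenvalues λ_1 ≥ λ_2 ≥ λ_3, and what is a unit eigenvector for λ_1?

Step 1 — characteristic polynomial p(λ) = det(λI - Sigma) = λ³ - tr·λ² + c_1·λ - det, where tr = trace, c_1 = sum of the principal 2×2 minors, det = det(Sigma):
  tr = 9 + 3 + 5 = 17,
  c_1 = (9·3 - (0)²) + (9·5 - (2)²) + (3·5 - (0)²) = 27 + 41 + 15 = 83,
  det = 9·(3·5 - (0)²) - (0)·((0)·5 - (0)·(2)) + (2)·((0)·(0) - 3·(2)) = 9·(15) - (0)·(0) + (2)·(-6) = 123.
  So p(λ) = λ³ - 17λ² + 83λ - 123.
Step 2 — look for an integer root (rational root theorem: any rational root is an integer divisor of 123). Testing λ = 3:
  p(3) = 27 - 153 + 249 - 123 = 0  ✓
  Dividing out (λ - 3): p(λ) = (λ - 3)(λ² - 14λ + 41).
Step 3 — remaining eigenvalues from the quadratic λ² - 14λ + 41 = 0:
  Δ = 14² - 4·41 = 196 - 164 = 32,  λ = (14 ± √32)/2 = (14 ± 5.6569)/2 ≈ 9.8284 or 4.1716.
  Sorted: λ_1 = 9.8284,  λ_2 = 4.1716,  λ_3 = 3  (check: sum = 17 = tr ✓).

Step 4 — unit eigenvector for λ_1 ≈ 9.8284: v spans the null space of (Sigma - λ_1 I), whose rows are
  r_1 = (-0.8284, 0, 2),  r_2 = (0, -6.8284, 0),  r_3 = (2, 0, -4.8284).
  v is orthogonal to every row, so take v ∝ r_1 × r_2 = ((0)·(0) - (2)·(-6.8284), (2)·(0) - (-0.8284)·(0), (-0.8284)·(-6.8284) - (0)·(0)) ≈ (13.6569, 0, 5.6569).
  Let u = (13.6569, 0, 5.6569).
  ||u|| = √((13.6569)² + (0)² + (5.6569)²) = √(218.5097) ≈ 14.7821,  v_1 = u/||u|| ≈ (0.9239, 0, 0.3827) (||v_1|| = 1).

λ_1 = 9.8284,  λ_2 = 4.1716,  λ_3 = 3;  v_1 ≈ (0.9239, 0, 0.3827)


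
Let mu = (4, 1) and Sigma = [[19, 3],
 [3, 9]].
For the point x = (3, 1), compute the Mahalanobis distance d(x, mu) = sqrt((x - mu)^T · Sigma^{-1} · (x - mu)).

Step 1 — centre the observation: (x - mu) = (-1, 0).

Step 2 — invert Sigma. det(Sigma) = 19·9 - (3)² = 162.
  Sigma^{-1} = (1/det) · [[d, -b], [-b, a]] = [[0.0556, -0.0185],
 [-0.0185, 0.1173]].

Step 3 — form the quadratic (x - mu)^T · Sigma^{-1} · (x - mu):
  Sigma^{-1} · (x - mu) = (-0.0556, 0.0185).
  (x - mu)^T · [Sigma^{-1} · (x - mu)] = (-1)·(-0.0556) + (0)·(0.0185) = 0.0556.

Step 4 — take square root: d = √(0.0556) ≈ 0.2357.

d(x, mu) = √(0.0556) ≈ 0.2357


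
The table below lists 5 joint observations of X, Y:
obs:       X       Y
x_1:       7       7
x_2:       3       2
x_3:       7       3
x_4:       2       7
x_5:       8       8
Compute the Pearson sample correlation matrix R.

Step 1 — column means:
  mean(X) = (7 + 3 + 7 + 2 + 8) / 5 = 27/5 = 5.4
  mean(Y) = (7 + 2 + 3 + 7 + 8) / 5 = 27/5 = 5.4

Step 2 — sample variances and covariances s[i,j] = (1/(n-1)) · Σ_k (x_{k,i} - mean_i) · (x_{k,j} - mean_j), with n-1 = 4:
  s[X,X] = ((1.6)·(1.6) + (-2.4)·(-2.4) + (1.6)·(1.6) + (-3.4)·(-3.4) + (2.6)·(2.6)) / 4 = 29.2/4 = 7.3
  s[X,Y] = ((1.6)·(1.6) + (-2.4)·(-3.4) + (1.6)·(-2.4) + (-3.4)·(1.6) + (2.6)·(2.6)) / 4 = 8.2/4 = 2.05
  s[Y,Y] = ((1.6)·(1.6) + (-3.4)·(-3.4) + (-2.4)·(-2.4) + (1.6)·(1.6) + (2.6)·(2.6)) / 4 = 29.2/4 = 7.3
  Sample standard deviations s_i = √(s[i,i]):
  s(X) = √(7.3) = 2.7019
  s(Y) = √(7.3) = 2.7019

Step 3 — r_{ij} = s_{ij} / (s_i · s_j):
  r[X,X] = 1 (diagonal).
  r[X,Y] = 2.05 / (2.7019 · 2.7019) = 2.05 / 7.3 = 0.2808
  r[Y,Y] = 1 (diagonal).

R is symmetric with unit diagonal. Assembling:

R = [[1, 0.2808],
 [0.2808, 1]]


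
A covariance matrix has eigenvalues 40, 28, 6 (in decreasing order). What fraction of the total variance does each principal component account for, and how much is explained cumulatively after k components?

Step 1 — total variance = trace(Sigma) = Σ λ_i = 40 + 28 + 6 = 74.

Step 2 — fraction explained by component i = λ_i / Σ λ:
  PC1: 40/74 = 0.5405
  PC2: 28/74 = 0.3784
  PC3: 6/74 = 0.0811

Step 3 — cumulative fraction after k components = (λ_1 + ... + λ_k) / Σ λ:
  k = 1: 40/74 = 0.5405
  k = 2: (40 + 28)/74 = 68/74 = 0.9189
  k = 3: (40 + 28 + 6)/74 = 74/74 = 1

Summary (fraction, with percent):

explained: PC1 0.5405 (54.05%), PC2 0.3784 (37.84%), PC3 0.0811 (8.11%);  cumulative: 0.5405, 0.9189, 1


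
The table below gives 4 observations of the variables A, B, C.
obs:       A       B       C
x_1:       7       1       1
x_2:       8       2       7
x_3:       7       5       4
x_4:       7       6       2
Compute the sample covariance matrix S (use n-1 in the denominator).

Step 1 — column means:
  mean(A) = (7 + 8 + 7 + 7) / 4 = 29/4 = 7.25
  mean(B) = (1 + 2 + 5 + 6) / 4 = 14/4 = 3.5
  mean(C) = (1 + 7 + 4 + 2) / 4 = 14/4 = 3.5

Step 2 — sample covariance S[i,j] = (1/(n-1)) · Σ_k (x_{k,i} - mean_i) · (x_{k,j} - mean_j), with n-1 = 3.
  S[A,A] = ((-0.25)·(-0.25) + (0.75)·(0.75) + (-0.25)·(-0.25) + (-0.25)·(-0.25)) / 3 = 0.75/3 = 0.25
  S[A,B] = ((-0.25)·(-2.5) + (0.75)·(-1.5) + (-0.25)·(1.5) + (-0.25)·(2.5)) / 3 = -1.5/3 = -0.5
  S[A,C] = ((-0.25)·(-2.5) + (0.75)·(3.5) + (-0.25)·(0.5) + (-0.25)·(-1.5)) / 3 = 3.5/3 = 1.1667
  S[B,B] = ((-2.5)·(-2.5) + (-1.5)·(-1.5) + (1.5)·(1.5) + (2.5)·(2.5)) / 3 = 17/3 = 5.6667
  S[B,C] = ((-2.5)·(-2.5) + (-1.5)·(3.5) + (1.5)·(0.5) + (2.5)·(-1.5)) / 3 = -2/3 = -0.6667
  S[C,C] = ((-2.5)·(-2.5) + (3.5)·(3.5) + (0.5)·(0.5) + (-1.5)·(-1.5)) / 3 = 21/3 = 7

S is symmetric (S[j,i] = S[i,j]). Assembling:

S = [[0.25, -0.5, 1.1667],
 [-0.5, 5.6667, -0.6667],
 [1.1667, -0.6667, 7]]


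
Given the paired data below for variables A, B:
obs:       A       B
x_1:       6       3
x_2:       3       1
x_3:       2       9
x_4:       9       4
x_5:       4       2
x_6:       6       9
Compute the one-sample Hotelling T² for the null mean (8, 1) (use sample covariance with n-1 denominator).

Step 1 — sample mean vector:
  mean(A) = (6 + 3 + 2 + 9 + 4 + 6) / 6 = 30/6 = 5
  mean(B) = (3 + 1 + 9 + 4 + 2 + 9) / 6 = 28/6 = 4.6667
  x̄ = (5, 4.6667),  deviation x̄ - mu_0 = (5, 4.6667) - (8, 1) = (-3, 3.6667).

Step 2 — sample covariance matrix, S[i,j] = (1/(n-1)) · Σ_k (x_{k,i} - mean_i) · (x_{k,j} - mean_j), divisor n-1 = 5:
  S[A,A] = ((1)·(1) + (-2)·(-2) + (-3)·(-3) + (4)·(4) + (-1)·(-1) + (1)·(1)) / 5 = 32/5 = 6.4
  S[A,B] = ((1)·(-1.6667) + (-2)·(-3.6667) + (-3)·(4.3333) + (4)·(-0.6667) + (-1)·(-2.6667) + (1)·(4.3333)) / 5 = -3/5 = -0.6
  S[B,B] = ((-1.6667)·(-1.6667) + (-3.6667)·(-3.6667) + (4.3333)·(4.3333) + (-0.6667)·(-0.6667) + (-2.6667)·(-2.6667) + (4.3333)·(4.3333)) / 5 = 61.3333/5 = 12.2667
  S = [[6.4, -0.6],
 [-0.6, 12.2667]].

Step 3 — invert S. det(S) = 6.4·12.2667 - (-0.6)² = 78.1467.
  S^{-1} = (1/det) · [[d, -b], [-b, a]] = [[0.157, 0.0077],
 [0.0077, 0.0819]].

Step 4 — quadratic form (x̄ - mu_0)^T · S^{-1} · (x̄ - mu_0):
  S^{-1} · (x̄ - mu_0) = (-0.4428, 0.2773),
  (x̄ - mu_0)^T · [...] = (-3)·(-0.4428) + (3.6667)·(0.2773) = 2.3449.

Step 5 — scale by n: T² = 6 · 2.3449 = 14.0693.

T² ≈ 14.0693


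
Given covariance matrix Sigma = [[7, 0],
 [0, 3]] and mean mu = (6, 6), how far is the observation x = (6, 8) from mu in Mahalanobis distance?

Step 1 — centre the observation: (x - mu) = (0, 2).

Step 2 — invert Sigma. det(Sigma) = 7·3 - (0)² = 21.
  Sigma^{-1} = (1/det) · [[d, -b], [-b, a]] = [[0.1429, 0],
 [0, 0.3333]].

Step 3 — form the quadratic (x - mu)^T · Sigma^{-1} · (x - mu):
  Sigma^{-1} · (x - mu) = (0, 0.6667).
  (x - mu)^T · [Sigma^{-1} · (x - mu)] = (0)·(0) + (2)·(0.6667) = 1.3333.

Step 4 — take square root: d = √(1.3333) ≈ 1.1547.

d(x, mu) = √(1.3333) ≈ 1.1547


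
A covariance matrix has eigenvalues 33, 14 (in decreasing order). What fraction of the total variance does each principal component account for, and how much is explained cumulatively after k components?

Step 1 — total variance = trace(Sigma) = Σ λ_i = 33 + 14 = 47.

Step 2 — fraction explained by component i = λ_i / Σ λ:
  PC1: 33/47 = 0.7021
  PC2: 14/47 = 0.2979

Step 3 — cumulative fraction after k components = (λ_1 + ... + λ_k) / Σ λ:
  k = 1: 33/47 = 0.7021
  k = 2: (33 + 14)/47 = 47/47 = 1

Summary (fraction, with percent):

explained: PC1 0.7021 (70.21%), PC2 0.2979 (29.79%);  cumulative: 0.7021, 1
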